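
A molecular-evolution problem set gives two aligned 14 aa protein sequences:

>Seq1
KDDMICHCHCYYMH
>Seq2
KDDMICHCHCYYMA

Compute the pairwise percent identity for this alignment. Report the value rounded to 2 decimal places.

Differing sites — 14:H/A.
13 of the 14 sites match, so the percent identity is 13/14 × 100 = 92.86%.

92.86%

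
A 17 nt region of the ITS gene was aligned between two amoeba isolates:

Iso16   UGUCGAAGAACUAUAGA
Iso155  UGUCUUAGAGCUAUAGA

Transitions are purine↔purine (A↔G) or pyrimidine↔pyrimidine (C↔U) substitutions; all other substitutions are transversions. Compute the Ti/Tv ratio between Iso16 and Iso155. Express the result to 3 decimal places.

0.500

Mismatches occur at site 5 (G/U, transversion), site 6 (A/U, transversion), site 10 (A/G, transition).
Of the 3 differences, 1 transition and 2 transversions, so Ti/Tv = 1/2 = 0.500.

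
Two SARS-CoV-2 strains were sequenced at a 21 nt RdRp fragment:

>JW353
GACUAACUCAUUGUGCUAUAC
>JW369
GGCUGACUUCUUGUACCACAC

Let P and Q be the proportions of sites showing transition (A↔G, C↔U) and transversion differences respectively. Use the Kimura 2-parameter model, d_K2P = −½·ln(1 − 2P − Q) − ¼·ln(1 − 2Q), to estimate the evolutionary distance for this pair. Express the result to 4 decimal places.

Differing sites — 2:A/G (Ti); 5:A/G (Ti); 9:C/U (Ti); 10:A/C (Tv); 15:G/A (Ti); 17:U/C (Ti); 19:U/C (Ti).
Of the 7 differences, 6 transitions and 1 transversion over 21 sites: P = 6/21 = 0.285714, Q = 1/21 = 0.047619.
d = −0.5·ln(0.380953) − 0.25·ln(0.904762) = −0.5·(-0.965079) − 0.25·(-0.100083) = 0.5076.

0.5076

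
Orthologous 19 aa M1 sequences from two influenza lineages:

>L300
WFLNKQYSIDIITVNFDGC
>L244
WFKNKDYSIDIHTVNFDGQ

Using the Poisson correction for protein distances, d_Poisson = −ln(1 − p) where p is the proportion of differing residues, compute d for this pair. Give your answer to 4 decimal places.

Differing sites — 3:L/K; 6:Q/D; 12:I/H; 19:C/Q.
p = 4/19 = 0.210526.
d = −ln(1 − 0.210526) = −ln(0.789474) = 0.2364.

0.2364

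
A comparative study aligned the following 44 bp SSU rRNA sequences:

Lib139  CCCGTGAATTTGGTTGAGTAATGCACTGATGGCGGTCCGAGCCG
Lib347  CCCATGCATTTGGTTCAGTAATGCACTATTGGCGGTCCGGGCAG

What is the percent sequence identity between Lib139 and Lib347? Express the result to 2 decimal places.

Mismatches occur at site 4 (G/A), site 7 (A/C), site 16 (G/C), site 28 (G/A), site 29 (A/T), site 40 (A/G), site 43 (C/A).
37 of the 44 sites match, so the percent identity is 37/44 × 100 = 84.09%.

84.09%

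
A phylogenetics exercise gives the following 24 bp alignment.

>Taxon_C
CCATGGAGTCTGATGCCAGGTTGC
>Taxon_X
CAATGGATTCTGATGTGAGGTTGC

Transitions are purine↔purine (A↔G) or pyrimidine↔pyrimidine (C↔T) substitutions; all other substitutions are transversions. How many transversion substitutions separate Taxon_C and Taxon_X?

Mismatches occur at site 2 (C→A, transversion), site 8 (G→T, transversion), site 16 (C→T, transition), site 17 (C→G, transversion).
Of the 4 differences, 1 transition and 3 transversions, so the answer is 3.

3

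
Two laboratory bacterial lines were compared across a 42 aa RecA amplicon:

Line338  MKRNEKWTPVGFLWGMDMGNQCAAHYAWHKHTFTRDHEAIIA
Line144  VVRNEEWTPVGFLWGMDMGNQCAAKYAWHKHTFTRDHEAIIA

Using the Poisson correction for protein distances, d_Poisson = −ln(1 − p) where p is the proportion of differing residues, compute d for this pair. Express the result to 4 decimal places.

The sequences differ at positions 1 (M/V), 2 (K/V), 6 (K/E), 25 (H/K).
p = 4/42 = 0.095238.
d = −ln(1 − 0.095238) = −ln(0.904762) = 0.1001.

0.1001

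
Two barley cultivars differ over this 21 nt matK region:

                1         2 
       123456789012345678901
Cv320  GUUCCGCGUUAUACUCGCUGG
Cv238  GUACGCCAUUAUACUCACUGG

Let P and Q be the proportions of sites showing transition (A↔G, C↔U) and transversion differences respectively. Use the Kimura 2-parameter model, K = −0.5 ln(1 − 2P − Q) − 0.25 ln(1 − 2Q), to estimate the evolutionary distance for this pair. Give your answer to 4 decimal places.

The sequences differ at positions 3 (U/A, transversion), 5 (C/G, transversion), 6 (G/C, transversion), 8 (G/A, transition), 17 (G/A, transition).
Of the 5 differences, 2 transitions and 3 transversions over 21 sites: P = 2/21 = 0.095238, Q = 3/21 = 0.142857.
d = −0.5·ln(0.666667) − 0.25·ln(0.714286) = −0.5·(-0.405465) − 0.25·(-0.336472) = 0.2869.

0.2869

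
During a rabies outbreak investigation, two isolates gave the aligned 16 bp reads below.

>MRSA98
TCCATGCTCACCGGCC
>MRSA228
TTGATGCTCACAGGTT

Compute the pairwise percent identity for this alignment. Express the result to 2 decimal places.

Differing sites — 2:C/T; 3:C/G; 12:C/A; 15:C/T; 16:C/T.
11 of the 16 sites match, so the percent identity is 11/16 × 100 = 68.75%.

68.75%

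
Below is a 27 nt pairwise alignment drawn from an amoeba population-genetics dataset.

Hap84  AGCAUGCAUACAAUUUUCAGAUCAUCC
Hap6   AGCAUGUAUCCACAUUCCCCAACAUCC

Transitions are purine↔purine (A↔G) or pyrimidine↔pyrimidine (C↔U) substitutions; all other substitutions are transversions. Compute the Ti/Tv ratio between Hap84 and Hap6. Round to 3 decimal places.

0.333

Differing sites — 7:C/U (Ti); 10:A/C (Tv); 13:A/C (Tv); 14:U/A (Tv); 17:U/C (Ti); 19:A/C (Tv); 20:G/C (Tv); 22:U/A (Tv).
Of the 8 differences, 2 transitions and 6 transversions, so Ti/Tv = 2/6 = 0.333.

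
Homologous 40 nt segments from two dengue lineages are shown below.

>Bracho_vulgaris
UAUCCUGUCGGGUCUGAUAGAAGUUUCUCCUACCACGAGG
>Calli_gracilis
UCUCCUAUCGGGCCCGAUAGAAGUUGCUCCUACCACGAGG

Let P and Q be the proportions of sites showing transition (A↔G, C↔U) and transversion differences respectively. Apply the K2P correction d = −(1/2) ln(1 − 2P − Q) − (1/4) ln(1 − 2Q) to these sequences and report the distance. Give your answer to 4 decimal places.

The sequences differ at positions 2 (A/C, transversion), 7 (G/A, transition), 13 (U/C, transition), 15 (U/C, transition), 26 (U/G, transversion).
Of the 5 differences, 3 transitions and 2 transversions over 40 sites: P = 3/40 = 0.075000, Q = 2/40 = 0.050000.
d = −0.5·ln(0.800000) − 0.25·ln(0.900000) = −0.5·(-0.223144) − 0.25·(-0.105361) = 0.1379.

0.1379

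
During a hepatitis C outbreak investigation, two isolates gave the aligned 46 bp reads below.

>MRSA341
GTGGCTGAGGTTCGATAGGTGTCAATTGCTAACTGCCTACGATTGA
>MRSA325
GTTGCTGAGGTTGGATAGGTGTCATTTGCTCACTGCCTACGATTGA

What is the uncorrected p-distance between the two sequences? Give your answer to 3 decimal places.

0.087

The sequences differ at positions 3 (G/T), 13 (C/G), 25 (A/T), 31 (A/C).
There are 4 differences over 46 sites, so p = 4/46 = 0.087.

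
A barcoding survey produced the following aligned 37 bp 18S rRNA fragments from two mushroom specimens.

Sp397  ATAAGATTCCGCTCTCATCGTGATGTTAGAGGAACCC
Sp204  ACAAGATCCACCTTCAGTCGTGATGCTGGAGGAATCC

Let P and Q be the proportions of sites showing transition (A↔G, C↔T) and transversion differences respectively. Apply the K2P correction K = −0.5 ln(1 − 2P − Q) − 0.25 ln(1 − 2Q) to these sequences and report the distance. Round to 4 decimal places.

The sequences differ at positions 2 (T/C, transition), 8 (T/C, transition), 10 (C/A, transversion), 11 (G/C, transversion), 14 (C/T, transition), 15 (T/C, transition), 16 (C/A, transversion), 17 (A/G, transition), 26 (T/C, transition), 28 (A/G, transition), 35 (C/T, transition).
Of the 11 differences, 8 transitions and 3 transversions over 37 sites: P = 8/37 = 0.216216, Q = 3/37 = 0.081081.
d = −0.5·ln(0.486487) − 0.25·ln(0.837838) = −0.5·(-0.720545) − 0.25·(-0.176931) = 0.4045.

0.4045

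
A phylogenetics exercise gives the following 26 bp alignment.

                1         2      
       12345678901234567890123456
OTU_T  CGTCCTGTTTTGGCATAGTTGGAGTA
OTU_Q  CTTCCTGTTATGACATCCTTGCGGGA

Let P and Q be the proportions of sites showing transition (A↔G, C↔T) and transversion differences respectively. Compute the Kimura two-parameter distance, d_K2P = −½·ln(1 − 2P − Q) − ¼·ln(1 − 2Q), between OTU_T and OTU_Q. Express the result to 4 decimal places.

0.3975

The sequences differ at positions 2 (G/T, transversion), 10 (T/A, transversion), 13 (G/A, transition), 17 (A/C, transversion), 18 (G/C, transversion), 22 (G/C, transversion), 23 (A/G, transition), 25 (T/G, transversion).
Of the 8 differences, 2 transitions and 6 transversions over 26 sites: P = 2/26 = 0.076923, Q = 6/26 = 0.230769.
d = −0.5·ln(0.615385) − 0.25·ln(0.538462) = −0.5·(-0.485507) − 0.25·(-0.619038) = 0.3975.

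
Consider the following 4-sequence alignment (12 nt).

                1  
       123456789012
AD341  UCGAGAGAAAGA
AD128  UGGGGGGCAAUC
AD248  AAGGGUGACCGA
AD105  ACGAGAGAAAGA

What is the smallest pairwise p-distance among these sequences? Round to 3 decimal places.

0.083

Pairwise Hamming distances:
  AD341 vs AD128: 6
  AD341 vs AD248: 6
  AD341 vs AD105: 1
  AD128 vs AD248: 8
  AD128 vs AD105: 7
  AD248 vs AD105: 5
The smallest is 1 mismatch, between AD341 and AD105; p = 1/12 = 0.083.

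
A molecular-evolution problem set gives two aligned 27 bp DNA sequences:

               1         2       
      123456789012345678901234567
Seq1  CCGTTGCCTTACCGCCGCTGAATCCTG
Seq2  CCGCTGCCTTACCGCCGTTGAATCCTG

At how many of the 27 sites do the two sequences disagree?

Differing sites — 4:T/C; 18:C/T.
That gives 2 mismatches out of 27 aligned sites, so the Hamming distance is 2.

2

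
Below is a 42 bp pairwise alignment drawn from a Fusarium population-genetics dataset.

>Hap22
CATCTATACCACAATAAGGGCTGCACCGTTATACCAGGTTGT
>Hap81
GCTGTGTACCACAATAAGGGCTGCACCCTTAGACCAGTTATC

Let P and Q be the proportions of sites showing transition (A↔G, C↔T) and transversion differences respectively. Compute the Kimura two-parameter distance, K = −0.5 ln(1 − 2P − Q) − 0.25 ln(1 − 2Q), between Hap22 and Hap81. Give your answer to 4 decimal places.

0.2881

Differing sites — 1:C/G (Tv); 2:A/C (Tv); 4:C/G (Tv); 6:A/G (Ti); 28:G/C (Tv); 32:T/G (Tv); 38:G/T (Tv); 40:T/A (Tv); 41:G/T (Tv); 42:T/C (Ti).
Of the 10 differences, 2 transitions and 8 transversions over 42 sites: P = 2/42 = 0.047619, Q = 8/42 = 0.190476.
d = −0.5·ln(0.714286) − 0.25·ln(0.619048) = −0.5·(-0.336472) − 0.25·(-0.479572) = 0.2881.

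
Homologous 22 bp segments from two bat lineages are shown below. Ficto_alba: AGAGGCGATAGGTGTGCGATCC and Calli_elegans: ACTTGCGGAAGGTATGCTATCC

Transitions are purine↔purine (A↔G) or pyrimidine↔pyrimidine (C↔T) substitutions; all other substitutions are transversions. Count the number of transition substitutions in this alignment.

Differing sites — 2:G/C (Tv); 3:A/T (Tv); 4:G/T (Tv); 8:A/G (Ti); 9:T/A (Tv); 14:G/A (Ti); 18:G/T (Tv).
Of the 7 differences, 2 transitions and 5 transversions, so the answer is 2.

2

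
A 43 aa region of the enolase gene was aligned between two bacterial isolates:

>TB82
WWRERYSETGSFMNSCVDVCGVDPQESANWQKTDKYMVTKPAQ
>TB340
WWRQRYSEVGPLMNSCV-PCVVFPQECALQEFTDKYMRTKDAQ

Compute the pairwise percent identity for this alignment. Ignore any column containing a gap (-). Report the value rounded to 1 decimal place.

Excluding the 1 gap column leaves 42 comparable sites.
Mismatches occur at site 4 (E→Q), site 9 (T→V), site 11 (S→P), site 12 (F→L), site 19 (V→P), site 21 (G→V), site 23 (D→F), site 27 (S→C), site 29 (N→L), site 30 (W→Q), site 31 (Q→E), site 32 (K→F), site 38 (V→R), site 41 (P→D).
28 of the 42 comparable sites match, so the percent identity is 28/42 × 100 = 66.7%.

66.7%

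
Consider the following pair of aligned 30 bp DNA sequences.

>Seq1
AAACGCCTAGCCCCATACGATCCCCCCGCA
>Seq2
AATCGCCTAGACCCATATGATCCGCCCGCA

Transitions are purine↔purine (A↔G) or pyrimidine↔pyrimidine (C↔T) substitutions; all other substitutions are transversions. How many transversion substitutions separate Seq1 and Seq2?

3

Mismatches occur at site 3 (A↔T, transversion), site 11 (C↔A, transversion), site 18 (C↔T, transition), site 24 (C↔G, transversion).
Of the 4 differences, 1 transition and 3 transversions, so the answer is 3.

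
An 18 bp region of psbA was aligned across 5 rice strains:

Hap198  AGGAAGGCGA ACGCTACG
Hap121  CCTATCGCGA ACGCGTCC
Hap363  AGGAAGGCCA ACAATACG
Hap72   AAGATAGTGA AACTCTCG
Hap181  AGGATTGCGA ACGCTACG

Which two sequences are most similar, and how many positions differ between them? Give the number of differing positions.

Pairwise Hamming distances:
  Hap198 vs Hap121: 8
  Hap198 vs Hap363: 3
  Hap198 vs Hap72: 9
  Hap198 vs Hap181: 2
  Hap121 vs Hap363: 11
  Hap121 vs Hap72: 10
  Hap121 vs Hap181: 7
  Hap363 vs Hap72: 10
  Hap363 vs Hap181: 5
  Hap72 vs Hap181: 8
The smallest is 2, between Hap198 and Hap181.

2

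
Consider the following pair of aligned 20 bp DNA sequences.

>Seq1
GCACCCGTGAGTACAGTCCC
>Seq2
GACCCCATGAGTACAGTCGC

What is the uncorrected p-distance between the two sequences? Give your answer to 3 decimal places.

0.200

Differing sites — 2:C/A; 3:A/C; 7:G/A; 19:C/G.
There are 4 differences over 20 sites, so p = 4/20 = 0.200.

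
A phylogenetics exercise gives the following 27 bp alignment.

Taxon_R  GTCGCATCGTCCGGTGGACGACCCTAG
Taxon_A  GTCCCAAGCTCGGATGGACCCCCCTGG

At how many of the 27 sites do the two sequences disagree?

The sequences differ at positions 4 (G/C), 7 (T/A), 8 (C/G), 9 (G/C), 12 (C/G), 14 (G/A), 20 (G/C), 21 (A/C), 26 (A/G).
That gives 9 mismatches out of 27 aligned sites, so the Hamming distance is 9.

9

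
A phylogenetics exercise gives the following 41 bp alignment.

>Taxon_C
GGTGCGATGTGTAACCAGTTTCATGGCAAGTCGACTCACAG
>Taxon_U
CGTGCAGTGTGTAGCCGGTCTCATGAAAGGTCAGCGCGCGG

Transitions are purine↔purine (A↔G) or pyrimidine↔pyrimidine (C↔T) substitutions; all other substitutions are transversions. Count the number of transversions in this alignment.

Differing sites — 1:G/C (Tv); 6:G/A (Ti); 7:A/G (Ti); 14:A/G (Ti); 17:A/G (Ti); 20:T/C (Ti); 26:G/A (Ti); 27:C/A (Tv); 29:A/G (Ti); 33:G/A (Ti); 34:A/G (Ti); 36:T/G (Tv); 38:A/G (Ti); 40:A/G (Ti).
Of the 14 differences, 11 transitions and 3 transversions, so the answer is 3.

3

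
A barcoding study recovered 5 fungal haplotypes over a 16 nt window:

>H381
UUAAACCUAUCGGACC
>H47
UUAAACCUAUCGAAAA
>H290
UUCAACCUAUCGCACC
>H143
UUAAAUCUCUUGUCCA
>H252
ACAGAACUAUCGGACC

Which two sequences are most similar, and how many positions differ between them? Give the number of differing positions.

Pairwise Hamming distances:
  H381 vs H47: 3
  H381 vs H290: 2
  H381 vs H143: 6
  H381 vs H252: 4
  H47 vs H290: 4
  H47 vs H143: 6
  H47 vs H252: 7
  H290 vs H143: 7
  H290 vs H252: 6
  H143 vs H252: 9
The smallest is 2, between H381 and H290.

2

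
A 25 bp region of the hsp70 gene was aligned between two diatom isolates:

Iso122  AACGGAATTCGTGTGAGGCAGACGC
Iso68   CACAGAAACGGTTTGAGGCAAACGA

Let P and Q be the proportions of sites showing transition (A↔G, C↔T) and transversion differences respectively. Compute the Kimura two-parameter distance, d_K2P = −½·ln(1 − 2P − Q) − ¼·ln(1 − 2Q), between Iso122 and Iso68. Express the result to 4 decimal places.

The sequences differ at positions 1 (A/C, transversion), 4 (G/A, transition), 8 (T/A, transversion), 9 (T/C, transition), 10 (C/G, transversion), 13 (G/T, transversion), 21 (G/A, transition), 25 (C/A, transversion).
Of the 8 differences, 3 transitions and 5 transversions over 25 sites: P = 3/25 = 0.120000, Q = 5/25 = 0.200000.
d = −0.5·ln(0.560000) − 0.25·ln(0.600000) = −0.5·(-0.579818) − 0.25·(-0.510826) = 0.4176.

0.4176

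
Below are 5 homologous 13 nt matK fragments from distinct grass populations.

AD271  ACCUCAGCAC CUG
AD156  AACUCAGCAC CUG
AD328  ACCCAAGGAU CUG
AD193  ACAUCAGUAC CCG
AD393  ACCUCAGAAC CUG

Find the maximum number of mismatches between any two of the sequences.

Pairwise Hamming distances:
  AD271 vs AD156: 1
  AD271 vs AD328: 4
  AD271 vs AD193: 3
  AD271 vs AD393: 1
  AD156 vs AD328: 5
  AD156 vs AD193: 4
  AD156 vs AD393: 2
  AD328 vs AD193: 6
  AD328 vs AD393: 4
  AD193 vs AD393: 3
The largest is 6, between AD328 and AD193.

6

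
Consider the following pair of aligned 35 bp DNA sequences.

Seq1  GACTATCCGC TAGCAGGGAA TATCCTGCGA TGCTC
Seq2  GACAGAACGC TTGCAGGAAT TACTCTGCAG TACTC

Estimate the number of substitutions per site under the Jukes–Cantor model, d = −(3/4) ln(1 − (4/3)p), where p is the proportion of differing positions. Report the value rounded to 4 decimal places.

Differing sites — 4:T/A; 5:A/G; 6:T/A; 7:C/A; 12:A/T; 18:G/A; 20:A/T; 23:T/C; 24:C/T; 29:G/A; 30:A/G; 32:G/A.
p = 12/35 = 0.342857.
d = −0.75 · ln(1 − (4/3)·0.342857) = −0.75 · ln(0.542857) = −0.75 · (-0.610909) = 0.4582.

0.4582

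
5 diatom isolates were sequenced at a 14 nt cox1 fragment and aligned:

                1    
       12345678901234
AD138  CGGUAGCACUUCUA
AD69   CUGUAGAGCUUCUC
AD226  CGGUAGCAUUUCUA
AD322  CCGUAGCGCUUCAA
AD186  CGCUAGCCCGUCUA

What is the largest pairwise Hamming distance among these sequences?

Pairwise Hamming distances:
  AD138 vs AD69: 4
  AD138 vs AD226: 1
  AD138 vs AD322: 3
  AD138 vs AD186: 3
  AD69 vs AD226: 5
  AD69 vs AD322: 4
  AD69 vs AD186: 6
  AD226 vs AD322: 4
  AD226 vs AD186: 4
  AD322 vs AD186: 5
The largest is 6, between AD69 and AD186.

6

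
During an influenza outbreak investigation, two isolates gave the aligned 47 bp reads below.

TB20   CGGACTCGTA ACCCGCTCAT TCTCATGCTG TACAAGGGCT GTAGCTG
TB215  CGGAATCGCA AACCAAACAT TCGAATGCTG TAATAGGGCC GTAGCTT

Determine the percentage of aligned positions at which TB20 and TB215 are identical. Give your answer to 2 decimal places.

Differing sites — 5:C/A; 9:T/C; 12:C/A; 15:G/A; 16:C/A; 17:T/A; 23:T/G; 24:C/A; 33:C/A; 34:A/T; 40:T/C; 47:G/T.
35 of the 47 sites match, so the percent identity is 35/47 × 100 = 74.47%.

74.47%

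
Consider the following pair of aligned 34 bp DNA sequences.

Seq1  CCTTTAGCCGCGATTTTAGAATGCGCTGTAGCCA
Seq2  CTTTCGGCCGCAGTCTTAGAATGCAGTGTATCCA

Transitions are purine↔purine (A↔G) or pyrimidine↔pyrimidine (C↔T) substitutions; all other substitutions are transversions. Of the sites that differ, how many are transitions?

7

Mismatches occur at site 2 (C→T, transition), site 5 (T→C, transition), site 6 (A→G, transition), site 12 (G→A, transition), site 13 (A→G, transition), site 15 (T→C, transition), site 25 (G→A, transition), site 26 (C→G, transversion), site 31 (G→T, transversion).
Of the 9 differences, 7 transitions and 2 transversions, so the answer is 7.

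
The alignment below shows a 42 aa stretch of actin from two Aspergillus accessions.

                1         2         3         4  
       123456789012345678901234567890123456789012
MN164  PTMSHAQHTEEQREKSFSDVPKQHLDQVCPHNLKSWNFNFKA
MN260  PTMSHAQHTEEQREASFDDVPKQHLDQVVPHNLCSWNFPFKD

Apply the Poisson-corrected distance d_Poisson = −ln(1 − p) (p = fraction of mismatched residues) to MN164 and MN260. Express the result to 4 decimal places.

The sequences differ at positions 15 (K/A), 18 (S/D), 29 (C/V), 34 (K/C), 39 (N/P), 42 (A/D).
p = 6/42 = 0.142857.
d = −ln(1 − 0.142857) = −ln(0.857143) = 0.1542.

0.1542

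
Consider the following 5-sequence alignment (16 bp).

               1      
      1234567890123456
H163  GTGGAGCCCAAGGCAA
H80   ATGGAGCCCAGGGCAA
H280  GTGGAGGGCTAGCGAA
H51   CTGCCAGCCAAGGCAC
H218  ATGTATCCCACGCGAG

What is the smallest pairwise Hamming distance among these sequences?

2

Pairwise Hamming distances:
  H163 vs H80: 2
  H163 vs H280: 5
  H163 vs H51: 6
  H163 vs H218: 7
  H80 vs H280: 7
  H80 vs H51: 7
  H80 vs H218: 6
  H280 vs H51: 9
  H280 vs H218: 8
  H51 vs H218: 9
The smallest is 2, between H163 and H80.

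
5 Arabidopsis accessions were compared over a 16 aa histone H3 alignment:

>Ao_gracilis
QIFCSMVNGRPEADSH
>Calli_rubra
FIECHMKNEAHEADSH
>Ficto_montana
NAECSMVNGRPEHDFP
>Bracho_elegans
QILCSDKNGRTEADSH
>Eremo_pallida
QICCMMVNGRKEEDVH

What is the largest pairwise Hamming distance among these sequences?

Pairwise Hamming distances:
  Ao_gracilis vs Calli_rubra: 7
  Ao_gracilis vs Ficto_montana: 6
  Ao_gracilis vs Bracho_elegans: 4
  Ao_gracilis vs Eremo_pallida: 5
  Calli_rubra vs Ficto_montana: 10
  Calli_rubra vs Bracho_elegans: 7
  Calli_rubra vs Eremo_pallida: 9
  Ficto_montana vs Bracho_elegans: 9
  Ficto_montana vs Eremo_pallida: 8
  Bracho_elegans vs Eremo_pallida: 7
The largest is 10, between Calli_rubra and Ficto_montana.

10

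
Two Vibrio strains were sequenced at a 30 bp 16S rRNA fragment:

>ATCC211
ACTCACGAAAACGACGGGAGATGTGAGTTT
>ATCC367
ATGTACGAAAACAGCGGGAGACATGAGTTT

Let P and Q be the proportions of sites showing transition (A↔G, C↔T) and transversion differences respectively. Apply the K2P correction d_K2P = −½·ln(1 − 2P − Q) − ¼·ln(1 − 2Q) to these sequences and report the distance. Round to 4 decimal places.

The sequences differ at positions 2 (C/T, transition), 3 (T/G, transversion), 4 (C/T, transition), 13 (G/A, transition), 14 (A/G, transition), 22 (T/C, transition), 23 (G/A, transition).
Of the 7 differences, 6 transitions and 1 transversion over 30 sites: P = 6/30 = 0.200000, Q = 1/30 = 0.033333.
d = −0.5·ln(0.566667) − 0.25·ln(0.933334) = −0.5·(-0.567983) − 0.25·(-0.068992) = 0.3012.

0.3012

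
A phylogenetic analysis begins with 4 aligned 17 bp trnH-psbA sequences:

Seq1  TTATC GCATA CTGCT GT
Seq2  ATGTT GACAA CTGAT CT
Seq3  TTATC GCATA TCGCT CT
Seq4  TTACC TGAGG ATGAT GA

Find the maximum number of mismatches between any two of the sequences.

12

Pairwise Hamming distances:
  Seq1 vs Seq2: 8
  Seq1 vs Seq3: 3
  Seq1 vs Seq4: 8
  Seq2 vs Seq3: 9
  Seq2 vs Seq4: 12
  Seq3 vs Seq4: 10
The largest is 12, between Seq2 and Seq4.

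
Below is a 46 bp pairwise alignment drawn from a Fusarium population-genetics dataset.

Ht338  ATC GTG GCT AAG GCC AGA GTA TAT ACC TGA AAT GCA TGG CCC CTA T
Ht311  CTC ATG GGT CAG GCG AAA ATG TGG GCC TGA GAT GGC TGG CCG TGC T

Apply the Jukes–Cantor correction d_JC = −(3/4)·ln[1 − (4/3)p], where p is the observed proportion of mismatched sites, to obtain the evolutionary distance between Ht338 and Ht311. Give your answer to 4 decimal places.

The sequences differ at positions 1 (A/C), 4 (G/A), 8 (C/G), 10 (A/C), 15 (C/G), 17 (G/A), 19 (G/A), 21 (A/G), 23 (A/G), 24 (T/G), 25 (A/G), 31 (A/G), 35 (C/G), 36 (A/C), 42 (C/G), 43 (C/T), 44 (T/G), 45 (A/C).
p = 18/46 = 0.391304.
d = −0.75 · ln(1 − (4/3)·0.391304) = −0.75 · ln(0.478261) = −0.75 · (-0.737599) = 0.5532.

0.5532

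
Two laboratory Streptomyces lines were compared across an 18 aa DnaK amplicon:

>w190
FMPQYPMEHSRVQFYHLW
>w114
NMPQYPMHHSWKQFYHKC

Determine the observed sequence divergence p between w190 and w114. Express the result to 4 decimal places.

Differing sites — 1:F/N; 8:E/H; 11:R/W; 12:V/K; 17:L/K; 18:W/C.
There are 6 differences over 18 sites, so p = 6/18 = 0.3333.

0.3333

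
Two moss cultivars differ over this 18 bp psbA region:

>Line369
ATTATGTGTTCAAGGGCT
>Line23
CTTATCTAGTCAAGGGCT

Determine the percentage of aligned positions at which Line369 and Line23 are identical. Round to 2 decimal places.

77.78%

Differing sites — 1:A/C; 6:G/C; 8:G/A; 9:T/G.
14 of the 18 sites match, so the percent identity is 14/18 × 100 = 77.78%.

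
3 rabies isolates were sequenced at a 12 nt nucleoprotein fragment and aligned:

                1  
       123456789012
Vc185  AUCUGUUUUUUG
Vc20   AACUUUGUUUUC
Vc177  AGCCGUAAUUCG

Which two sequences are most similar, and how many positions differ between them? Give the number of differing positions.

Pairwise Hamming distances:
  Vc185 vs Vc20: 4
  Vc185 vs Vc177: 5
  Vc20 vs Vc177: 7
The smallest is 4, between Vc185 and Vc20.

4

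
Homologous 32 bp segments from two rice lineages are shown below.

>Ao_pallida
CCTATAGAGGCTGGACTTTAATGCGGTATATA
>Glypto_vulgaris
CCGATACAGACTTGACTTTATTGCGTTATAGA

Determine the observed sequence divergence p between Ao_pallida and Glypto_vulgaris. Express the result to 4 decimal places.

0.2188

Differing sites — 3:T/G; 7:G/C; 10:G/A; 13:G/T; 21:A/T; 26:G/T; 31:T/G.
There are 7 differences over 32 sites, so p = 7/32 = 0.2188.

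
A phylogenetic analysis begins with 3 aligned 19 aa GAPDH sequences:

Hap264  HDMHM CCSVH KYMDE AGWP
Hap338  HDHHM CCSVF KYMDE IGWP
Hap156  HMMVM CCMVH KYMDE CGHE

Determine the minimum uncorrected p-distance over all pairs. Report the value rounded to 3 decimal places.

0.158

Pairwise Hamming distances:
  Hap264 vs Hap338: 3
  Hap264 vs Hap156: 6
  Hap338 vs Hap156: 8
The smallest is 3 mismatches, between Hap264 and Hap338; p = 3/19 = 0.158.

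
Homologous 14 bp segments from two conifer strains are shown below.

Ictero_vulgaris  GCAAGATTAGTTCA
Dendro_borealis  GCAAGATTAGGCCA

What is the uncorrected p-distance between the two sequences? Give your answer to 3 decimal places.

0.143

Differing sites — 11:T/G; 12:T/C.
There are 2 differences over 14 sites, so p = 2/14 = 0.143.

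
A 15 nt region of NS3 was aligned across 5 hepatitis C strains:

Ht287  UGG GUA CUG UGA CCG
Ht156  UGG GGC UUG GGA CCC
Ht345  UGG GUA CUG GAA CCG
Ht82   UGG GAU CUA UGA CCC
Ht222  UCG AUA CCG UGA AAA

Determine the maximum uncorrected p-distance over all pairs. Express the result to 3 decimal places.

Pairwise Hamming distances:
  Ht287 vs Ht156: 5
  Ht287 vs Ht345: 2
  Ht287 vs Ht82: 4
  Ht287 vs Ht222: 6
  Ht156 vs Ht345: 5
  Ht156 vs Ht82: 5
  Ht156 vs Ht222: 10
  Ht345 vs Ht82: 6
  Ht345 vs Ht222: 8
  Ht82 vs Ht222: 9
The largest is 10 mismatches, between Ht156 and Ht222; p = 10/15 = 0.667.

0.667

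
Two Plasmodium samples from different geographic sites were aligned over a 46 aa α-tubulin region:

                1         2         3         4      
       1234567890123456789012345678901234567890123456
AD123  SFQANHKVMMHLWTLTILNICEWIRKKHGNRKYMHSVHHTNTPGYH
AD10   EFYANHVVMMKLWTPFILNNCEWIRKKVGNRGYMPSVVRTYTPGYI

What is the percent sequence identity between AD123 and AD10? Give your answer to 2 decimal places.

Mismatches occur at site 1 (S→E), site 3 (Q→Y), site 7 (K→V), site 11 (H→K), site 15 (L→P), site 16 (T→F), site 20 (I→N), site 28 (H→V), site 32 (K→G), site 35 (H→P), site 38 (H→V), site 39 (H→R), site 41 (N→Y), site 46 (H→I).
32 of the 46 sites match, so the percent identity is 32/46 × 100 = 69.57%.

69.57%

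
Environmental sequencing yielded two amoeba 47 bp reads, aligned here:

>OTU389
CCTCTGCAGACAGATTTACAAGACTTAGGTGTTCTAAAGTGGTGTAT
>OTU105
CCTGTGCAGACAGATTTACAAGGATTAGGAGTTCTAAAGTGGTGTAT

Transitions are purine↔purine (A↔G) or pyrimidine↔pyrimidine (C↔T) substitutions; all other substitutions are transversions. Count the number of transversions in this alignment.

The sequences differ at positions 4 (C/G, transversion), 23 (A/G, transition), 24 (C/A, transversion), 30 (T/A, transversion).
Of the 4 differences, 1 transition and 3 transversions, so the answer is 3.

3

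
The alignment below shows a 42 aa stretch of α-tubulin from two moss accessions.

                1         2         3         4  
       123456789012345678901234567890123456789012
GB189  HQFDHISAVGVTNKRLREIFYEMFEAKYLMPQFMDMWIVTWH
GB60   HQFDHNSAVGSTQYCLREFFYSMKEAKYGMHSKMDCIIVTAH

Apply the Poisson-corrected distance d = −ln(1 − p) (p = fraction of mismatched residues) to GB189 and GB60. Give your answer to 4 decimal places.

The sequences differ at positions 6 (I/N), 11 (V/S), 13 (N/Q), 14 (K/Y), 15 (R/C), 19 (I/F), 22 (E/S), 24 (F/K), 29 (L/G), 31 (P/H), 32 (Q/S), 33 (F/K), 36 (M/C), 37 (W/I), 41 (W/A).
p = 15/42 = 0.357143.
d = −ln(1 − 0.357143) = −ln(0.642857) = 0.4418.

0.4418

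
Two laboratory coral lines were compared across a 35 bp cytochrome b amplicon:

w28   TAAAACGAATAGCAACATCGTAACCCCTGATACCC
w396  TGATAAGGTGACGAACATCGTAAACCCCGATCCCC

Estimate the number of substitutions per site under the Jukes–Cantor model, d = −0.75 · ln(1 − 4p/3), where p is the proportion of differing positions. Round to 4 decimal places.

0.4073

The sequences differ at positions 2 (A/G), 4 (A/T), 6 (C/A), 8 (A/G), 9 (A/T), 10 (T/G), 12 (G/C), 13 (C/G), 24 (C/A), 28 (T/C), 32 (A/C).
p = 11/35 = 0.314286.
d = −0.75 · ln(1 − (4/3)·0.314286) = −0.75 · ln(0.580952) = −0.75 · (-0.543087) = 0.4073.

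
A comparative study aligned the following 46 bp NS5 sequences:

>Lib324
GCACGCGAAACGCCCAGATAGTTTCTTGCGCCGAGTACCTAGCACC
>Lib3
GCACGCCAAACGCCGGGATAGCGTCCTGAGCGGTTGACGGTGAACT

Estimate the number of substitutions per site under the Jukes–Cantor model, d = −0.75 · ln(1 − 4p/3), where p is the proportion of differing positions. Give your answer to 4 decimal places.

Differing sites — 7:G/C; 15:C/G; 16:A/G; 22:T/C; 23:T/G; 26:T/C; 29:C/A; 32:C/G; 34:A/T; 35:G/T; 36:T/G; 39:C/G; 40:T/G; 41:A/T; 43:C/A; 46:C/T.
p = 16/46 = 0.347826.
d = −0.75 · ln(1 − (4/3)·0.347826) = −0.75 · ln(0.536232) = −0.75 · (-0.623188) = 0.4674.

0.4674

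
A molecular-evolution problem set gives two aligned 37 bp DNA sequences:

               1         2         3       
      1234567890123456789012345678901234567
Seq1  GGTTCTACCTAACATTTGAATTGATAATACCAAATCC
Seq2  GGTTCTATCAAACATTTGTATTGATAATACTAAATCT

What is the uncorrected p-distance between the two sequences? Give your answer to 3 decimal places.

Mismatches occur at site 8 (C↔T), site 10 (T↔A), site 19 (A↔T), site 31 (C↔T), site 37 (C↔T).
There are 5 differences over 37 sites, so p = 5/37 = 0.135.

0.135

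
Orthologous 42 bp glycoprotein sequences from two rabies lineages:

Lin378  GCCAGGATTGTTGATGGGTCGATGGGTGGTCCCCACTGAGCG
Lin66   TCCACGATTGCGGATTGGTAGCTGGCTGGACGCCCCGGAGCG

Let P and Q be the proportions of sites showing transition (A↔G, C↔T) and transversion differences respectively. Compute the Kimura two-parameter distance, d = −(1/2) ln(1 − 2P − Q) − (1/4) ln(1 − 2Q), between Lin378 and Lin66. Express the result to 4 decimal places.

The sequences differ at positions 1 (G/T, transversion), 5 (G/C, transversion), 11 (T/C, transition), 12 (T/G, transversion), 16 (G/T, transversion), 20 (C/A, transversion), 22 (A/C, transversion), 26 (G/C, transversion), 30 (T/A, transversion), 32 (C/G, transversion), 35 (A/C, transversion), 37 (T/G, transversion).
Of the 12 differences, 1 transition and 11 transversions over 42 sites: P = 1/42 = 0.023810, Q = 11/42 = 0.261905.
d = −0.5·ln(0.690475) − 0.25·ln(0.476190) = −0.5·(-0.370376) − 0.25·(-0.741938) = 0.3707.

0.3707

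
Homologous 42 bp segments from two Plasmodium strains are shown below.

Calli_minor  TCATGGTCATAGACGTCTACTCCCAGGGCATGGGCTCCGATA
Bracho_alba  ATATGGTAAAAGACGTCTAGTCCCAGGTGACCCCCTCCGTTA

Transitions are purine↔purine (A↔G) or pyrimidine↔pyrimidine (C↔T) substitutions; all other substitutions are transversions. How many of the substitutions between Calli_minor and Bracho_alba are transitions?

2

The sequences differ at positions 1 (T/A, transversion), 2 (C/T, transition), 8 (C/A, transversion), 10 (T/A, transversion), 20 (C/G, transversion), 28 (G/T, transversion), 29 (C/G, transversion), 31 (T/C, transition), 32 (G/C, transversion), 33 (G/C, transversion), 34 (G/C, transversion), 40 (A/T, transversion).
Of the 12 differences, 2 transitions and 10 transversions, so the answer is 2.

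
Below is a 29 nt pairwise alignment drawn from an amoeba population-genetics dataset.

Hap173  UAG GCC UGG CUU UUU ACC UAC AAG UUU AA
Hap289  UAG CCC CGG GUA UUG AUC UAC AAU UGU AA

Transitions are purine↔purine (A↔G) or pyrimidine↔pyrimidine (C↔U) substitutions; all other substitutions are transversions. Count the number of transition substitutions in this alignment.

Mismatches occur at site 4 (G→C, transversion), site 7 (U→C, transition), site 10 (C→G, transversion), site 12 (U→A, transversion), site 15 (U→G, transversion), site 17 (C→U, transition), site 24 (G→U, transversion), site 26 (U→G, transversion).
Of the 8 differences, 2 transitions and 6 transversions, so the answer is 2.

2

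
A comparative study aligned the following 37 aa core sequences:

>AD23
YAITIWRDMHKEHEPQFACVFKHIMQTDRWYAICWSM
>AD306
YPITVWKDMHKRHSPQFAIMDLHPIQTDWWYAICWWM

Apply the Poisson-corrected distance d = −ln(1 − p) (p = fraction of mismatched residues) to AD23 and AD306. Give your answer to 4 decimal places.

0.4329

Mismatches occur at site 2 (A↔P), site 5 (I↔V), site 7 (R↔K), site 12 (E↔R), site 14 (E↔S), site 19 (C↔I), site 20 (V↔M), site 21 (F↔D), site 22 (K↔L), site 24 (I↔P), site 25 (M↔I), site 29 (R↔W), site 36 (S↔W).
p = 13/37 = 0.351351.
d = −ln(1 − 0.351351) = −ln(0.648649) = 0.4329.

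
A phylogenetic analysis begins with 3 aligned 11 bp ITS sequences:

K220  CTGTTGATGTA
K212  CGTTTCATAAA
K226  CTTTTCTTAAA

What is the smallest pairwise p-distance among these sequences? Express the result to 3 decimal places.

Pairwise Hamming distances:
  K220 vs K212: 5
  K220 vs K226: 5
  K212 vs K226: 2
The smallest is 2 mismatches, between K212 and K226; p = 2/11 = 0.182.

0.182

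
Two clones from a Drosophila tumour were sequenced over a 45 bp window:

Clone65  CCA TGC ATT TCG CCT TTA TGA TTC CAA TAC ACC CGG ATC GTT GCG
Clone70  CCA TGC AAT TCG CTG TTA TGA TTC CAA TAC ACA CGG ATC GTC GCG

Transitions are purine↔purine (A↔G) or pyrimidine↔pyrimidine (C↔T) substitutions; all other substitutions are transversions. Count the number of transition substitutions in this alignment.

Mismatches occur at site 8 (T→A, transversion), site 14 (C→T, transition), site 15 (T→G, transversion), site 33 (C→A, transversion), site 42 (T→C, transition).
Of the 5 differences, 2 transitions and 3 transversions, so the answer is 2.

2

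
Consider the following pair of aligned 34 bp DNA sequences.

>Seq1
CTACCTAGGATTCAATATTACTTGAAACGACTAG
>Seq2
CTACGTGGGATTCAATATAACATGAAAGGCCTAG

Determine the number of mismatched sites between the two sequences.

The sequences differ at positions 5 (C/G), 7 (A/G), 19 (T/A), 22 (T/A), 28 (C/G), 30 (A/C).
That gives 6 mismatches out of 34 aligned sites, so the Hamming distance is 6.

6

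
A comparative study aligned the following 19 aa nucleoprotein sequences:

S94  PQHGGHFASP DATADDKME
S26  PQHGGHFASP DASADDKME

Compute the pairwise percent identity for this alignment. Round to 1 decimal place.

94.7%

Differing sites — 13:T/S.
18 of the 19 sites match, so the percent identity is 18/19 × 100 = 94.7%.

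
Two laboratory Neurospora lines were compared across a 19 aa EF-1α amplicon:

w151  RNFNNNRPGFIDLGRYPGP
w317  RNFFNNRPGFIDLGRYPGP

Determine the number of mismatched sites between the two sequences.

The sequences differ at position 4 (N/F).
That gives 1 mismatch out of 19 aligned sites, so the Hamming distance is 1.

1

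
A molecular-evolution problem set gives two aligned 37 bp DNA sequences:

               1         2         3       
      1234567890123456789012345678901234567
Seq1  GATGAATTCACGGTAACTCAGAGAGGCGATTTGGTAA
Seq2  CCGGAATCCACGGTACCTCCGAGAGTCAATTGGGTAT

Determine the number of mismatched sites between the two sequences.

10

Differing sites — 1:G/C; 2:A/C; 3:T/G; 8:T/C; 16:A/C; 20:A/C; 26:G/T; 28:G/A; 32:T/G; 37:A/T.
That gives 10 mismatches out of 37 aligned sites, so the Hamming distance is 10.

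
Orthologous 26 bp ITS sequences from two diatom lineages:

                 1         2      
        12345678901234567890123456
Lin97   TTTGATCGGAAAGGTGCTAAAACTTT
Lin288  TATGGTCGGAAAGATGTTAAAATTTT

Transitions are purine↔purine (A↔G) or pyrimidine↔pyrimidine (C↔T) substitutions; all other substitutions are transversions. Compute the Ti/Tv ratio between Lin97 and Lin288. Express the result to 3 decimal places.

4.000

Mismatches occur at site 2 (T/A, transversion), site 5 (A/G, transition), site 14 (G/A, transition), site 17 (C/T, transition), site 23 (C/T, transition).
Of the 5 differences, 4 transitions and 1 transversion, so Ti/Tv = 4/1 = 4.000.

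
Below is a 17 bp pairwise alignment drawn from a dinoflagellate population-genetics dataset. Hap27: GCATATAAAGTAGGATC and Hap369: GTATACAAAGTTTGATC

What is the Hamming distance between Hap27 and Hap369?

The sequences differ at positions 2 (C/T), 6 (T/C), 12 (A/T), 13 (G/T).
That gives 4 mismatches out of 17 aligned sites, so the Hamming distance is 4.

4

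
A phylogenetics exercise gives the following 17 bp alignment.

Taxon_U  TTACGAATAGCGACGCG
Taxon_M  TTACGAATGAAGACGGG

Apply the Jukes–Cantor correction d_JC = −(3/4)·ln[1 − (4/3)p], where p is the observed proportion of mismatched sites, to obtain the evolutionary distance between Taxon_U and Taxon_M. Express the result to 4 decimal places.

Mismatches occur at site 9 (A/G), site 10 (G/A), site 11 (C/A), site 16 (C/G).
p = 4/17 = 0.235294.
d = −0.75 · ln(1 − (4/3)·0.235294) = −0.75 · ln(0.686275) = −0.75 · (-0.376477) = 0.2824.

0.2824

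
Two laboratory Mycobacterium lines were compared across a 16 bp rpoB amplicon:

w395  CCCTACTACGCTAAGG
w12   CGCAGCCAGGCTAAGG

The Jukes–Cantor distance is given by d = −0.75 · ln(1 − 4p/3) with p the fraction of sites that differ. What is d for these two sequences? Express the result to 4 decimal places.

The sequences differ at positions 2 (C/G), 4 (T/A), 5 (A/G), 7 (T/C), 9 (C/G).
p = 5/16 = 0.312500.
d = −0.75 · ln(1 − (4/3)·0.312500) = −0.75 · ln(0.583333) = −0.75 · (-0.538997) = 0.4042.

0.4042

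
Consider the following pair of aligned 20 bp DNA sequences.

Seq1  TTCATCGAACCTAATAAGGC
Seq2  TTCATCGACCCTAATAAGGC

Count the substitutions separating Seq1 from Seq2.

1

A single mismatch occurs at site 9 (A/C).
That gives 1 mismatch out of 20 aligned sites, so the Hamming distance is 1.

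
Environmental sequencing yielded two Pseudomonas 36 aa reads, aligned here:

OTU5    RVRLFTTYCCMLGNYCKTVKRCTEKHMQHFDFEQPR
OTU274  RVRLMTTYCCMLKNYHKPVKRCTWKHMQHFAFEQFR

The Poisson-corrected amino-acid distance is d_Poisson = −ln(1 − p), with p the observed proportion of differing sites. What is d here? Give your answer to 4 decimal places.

Differing sites — 5:F/M; 13:G/K; 16:C/H; 18:T/P; 24:E/W; 31:D/A; 35:P/F.
p = 7/36 = 0.194444.
d = −ln(1 − 0.194444) = −ln(0.805556) = 0.2162.

0.2162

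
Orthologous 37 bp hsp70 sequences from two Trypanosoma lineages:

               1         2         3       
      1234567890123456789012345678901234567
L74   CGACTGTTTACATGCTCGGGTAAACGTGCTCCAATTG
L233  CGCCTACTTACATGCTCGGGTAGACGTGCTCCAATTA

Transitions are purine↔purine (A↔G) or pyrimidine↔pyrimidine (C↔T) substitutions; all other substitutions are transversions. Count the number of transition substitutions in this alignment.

Mismatches occur at site 3 (A↔C, transversion), site 6 (G↔A, transition), site 7 (T↔C, transition), site 23 (A↔G, transition), site 37 (G↔A, transition).
Of the 5 differences, 4 transitions and 1 transversion, so the answer is 4.

4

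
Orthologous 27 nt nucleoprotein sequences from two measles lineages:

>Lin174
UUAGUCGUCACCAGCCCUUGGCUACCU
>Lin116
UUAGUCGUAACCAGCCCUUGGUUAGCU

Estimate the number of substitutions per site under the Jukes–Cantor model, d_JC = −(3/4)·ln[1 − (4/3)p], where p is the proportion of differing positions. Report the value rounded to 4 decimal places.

Mismatches occur at site 9 (C↔A), site 22 (C↔U), site 25 (C↔G).
p = 3/27 = 0.111111.
d = −0.75 · ln(1 − (4/3)·0.111111) = −0.75 · ln(0.851852) = −0.75 · (-0.160342) = 0.1203.

0.1203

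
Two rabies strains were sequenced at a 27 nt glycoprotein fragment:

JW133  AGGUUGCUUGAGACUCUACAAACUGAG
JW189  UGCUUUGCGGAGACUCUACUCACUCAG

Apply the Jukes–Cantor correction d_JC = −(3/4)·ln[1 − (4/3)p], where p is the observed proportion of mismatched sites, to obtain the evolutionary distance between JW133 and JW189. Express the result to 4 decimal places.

0.4408

Mismatches occur at site 1 (A→U), site 3 (G→C), site 6 (G→U), site 7 (C→G), site 8 (U→C), site 9 (U→G), site 20 (A→U), site 21 (A→C), site 25 (G→C).
p = 9/27 = 0.333333.
d = −0.75 · ln(1 − (4/3)·0.333333) = −0.75 · ln(0.555556) = −0.75 · (-0.587786) = 0.4408.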